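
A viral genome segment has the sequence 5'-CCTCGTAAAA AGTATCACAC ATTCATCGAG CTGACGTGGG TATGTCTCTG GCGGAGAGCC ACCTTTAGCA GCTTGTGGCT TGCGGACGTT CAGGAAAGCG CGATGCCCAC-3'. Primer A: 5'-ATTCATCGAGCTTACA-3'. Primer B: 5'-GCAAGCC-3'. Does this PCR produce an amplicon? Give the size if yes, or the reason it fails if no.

Primer A (ATTCATCGAGCTTACA) does not match the top strand, and its reverse complement TGTAAGCTCGATGAAT does not match either.
With no annealing site for primer A, no amplification occurs.

No product — primer A has no binding site in the template.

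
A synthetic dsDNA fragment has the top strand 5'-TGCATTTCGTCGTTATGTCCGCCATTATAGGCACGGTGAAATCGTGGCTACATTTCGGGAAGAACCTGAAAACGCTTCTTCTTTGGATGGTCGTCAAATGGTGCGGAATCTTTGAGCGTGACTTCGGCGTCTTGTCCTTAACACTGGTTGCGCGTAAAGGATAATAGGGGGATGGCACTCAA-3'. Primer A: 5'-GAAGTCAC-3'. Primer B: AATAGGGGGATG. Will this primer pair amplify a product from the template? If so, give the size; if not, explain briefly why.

No product — the primers' 3' ends point away from each other.

Primer A (GAAGTCAC) has reverse complement GTGACTTC, which matches the top strand at positions 118–125; primer A anneals to the top strand there with its 3' end pointing upstream toward position 118.
Primer B (AATAGGGGGATG) matches the top strand directly at positions 163–174; it anneals to the bottom strand with its 3' end pointing downstream toward position 174.
The 3' ends diverge (primer A extends toward position 1, primer B toward position 182), so the primers never converge on a shared product.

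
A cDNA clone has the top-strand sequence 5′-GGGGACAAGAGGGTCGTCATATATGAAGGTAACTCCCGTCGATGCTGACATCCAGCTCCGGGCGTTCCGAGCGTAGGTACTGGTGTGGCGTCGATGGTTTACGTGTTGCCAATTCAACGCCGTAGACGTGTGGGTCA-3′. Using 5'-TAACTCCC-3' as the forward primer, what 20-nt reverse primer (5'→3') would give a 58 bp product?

5'-CACACCAGTACCTACGCTCG-3'

The forward primer binds at positions 30–37, so a 58 bp product ends at position 30 + 58 − 1 = 87.
The reverse primer anneals to the top strand over positions 68–87, i.e. to CGAGCGTAGGTACTGGTGTG.
Its sequence written 5'→3' is the reverse complement: CACACCAGTACCTACGCTCG.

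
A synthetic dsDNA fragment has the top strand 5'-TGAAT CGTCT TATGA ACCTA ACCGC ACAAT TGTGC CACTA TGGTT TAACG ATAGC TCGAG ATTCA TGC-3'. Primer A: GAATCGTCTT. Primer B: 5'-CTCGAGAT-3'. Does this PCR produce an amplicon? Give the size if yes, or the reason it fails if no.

Primer A (GAATCGTCTT) matches the top strand at positions 2–11 (3' end points downstream).
Primer B (CTCGAGAT) also matches the top strand directly, at positions 55–62 — its reverse complement ATCTCGAG is not present.
Both primers anneal to the bottom strand with 3' ends pointing the same way, so neither can prime synthesis back toward the other.

No product — both primers anneal to the same strand and extend in the same direction.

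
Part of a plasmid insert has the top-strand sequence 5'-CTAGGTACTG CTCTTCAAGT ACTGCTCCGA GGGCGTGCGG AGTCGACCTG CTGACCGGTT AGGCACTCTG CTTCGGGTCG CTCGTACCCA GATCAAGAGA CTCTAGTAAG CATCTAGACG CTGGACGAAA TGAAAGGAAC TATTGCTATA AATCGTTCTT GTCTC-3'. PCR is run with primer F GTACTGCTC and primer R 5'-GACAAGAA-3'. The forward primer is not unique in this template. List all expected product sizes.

The forward primer GTACTGCTC matches the top strand at positions 5–13, 19–27.
The reverse primer's reverse complement is TTCTTGTC, matching at positions 156–163.
Each forward site pairs with the reverse site to give a product ending at position 163: sizes 159, 145 bp.

159 bp, 145 bp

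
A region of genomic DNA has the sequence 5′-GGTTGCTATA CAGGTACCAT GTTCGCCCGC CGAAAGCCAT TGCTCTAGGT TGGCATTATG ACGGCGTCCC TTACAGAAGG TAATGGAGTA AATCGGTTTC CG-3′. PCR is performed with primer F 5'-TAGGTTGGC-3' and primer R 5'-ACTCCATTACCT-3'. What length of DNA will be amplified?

44 bp

Forward primer TAGGTTGGC is found on the top strand at positions 46–54.
Reverse complement of the reverse primer: AGGTAATGGAGT. This occurs on the top strand at positions 78–89.
Product length = (reverse-primer end) − (forward-primer start) + 1 = 89 − 46 + 1 = 44 bp.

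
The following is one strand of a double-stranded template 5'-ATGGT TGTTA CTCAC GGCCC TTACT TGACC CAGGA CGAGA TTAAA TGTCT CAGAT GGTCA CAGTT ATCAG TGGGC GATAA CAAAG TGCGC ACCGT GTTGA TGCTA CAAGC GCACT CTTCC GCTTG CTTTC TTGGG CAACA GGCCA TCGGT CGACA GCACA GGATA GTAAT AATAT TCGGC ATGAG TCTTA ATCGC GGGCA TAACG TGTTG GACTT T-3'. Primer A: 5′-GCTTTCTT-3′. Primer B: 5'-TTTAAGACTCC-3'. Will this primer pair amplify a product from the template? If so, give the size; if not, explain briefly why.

Primer B (TTTAAGACTCC) does not match the top strand, and its reverse complement GGAGTCTTAAA does not match either.
With no annealing site for primer B, no amplification occurs.

No product — primer B has no binding site in the template.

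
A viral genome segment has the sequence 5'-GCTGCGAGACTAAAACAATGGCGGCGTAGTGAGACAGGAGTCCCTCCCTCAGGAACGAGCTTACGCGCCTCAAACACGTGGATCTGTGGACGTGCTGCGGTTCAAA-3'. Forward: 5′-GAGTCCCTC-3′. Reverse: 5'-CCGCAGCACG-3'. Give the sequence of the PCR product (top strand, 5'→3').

The forward primer matches the template at positions 38–46.
Taking the reverse complement of CCGCAGCACG gives CGTGCTGCGG, found at positions 91–100 on the template; the primer anneals here to the top strand with its 3' end pointing upstream.
The product is the template from position 38 through 100 (63 bp).

5'-GAGTCCCTCCCTCAGGAACGAGCTTACGCGCCTCAAACACGTGGATCTGTGGACGTGCTGCGG-3'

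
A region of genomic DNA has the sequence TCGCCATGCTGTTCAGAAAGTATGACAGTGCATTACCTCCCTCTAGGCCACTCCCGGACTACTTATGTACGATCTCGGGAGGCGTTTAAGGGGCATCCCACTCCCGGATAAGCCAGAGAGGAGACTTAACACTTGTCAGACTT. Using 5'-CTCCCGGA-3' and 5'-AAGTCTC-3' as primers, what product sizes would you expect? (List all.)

77 bp, 27 bp

The forward primer CTCCCGGA matches the top strand at positions 51–58, 101–108.
The reverse primer's reverse complement is GAGACTT, matching at positions 121–127.
Each forward site pairs with the reverse site to give a product ending at position 127: sizes 77, 27 bp.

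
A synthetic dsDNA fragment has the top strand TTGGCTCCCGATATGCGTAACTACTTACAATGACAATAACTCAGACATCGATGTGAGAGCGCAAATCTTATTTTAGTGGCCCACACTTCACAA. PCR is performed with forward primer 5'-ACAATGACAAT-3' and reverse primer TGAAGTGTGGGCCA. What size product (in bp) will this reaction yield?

64 bp

Forward primer ACAATGACAAT is found on the top strand at positions 27–37.
The reverse primer's reverse complement is TGGCCCACACTTCA, which matches the template at positions 77–90.
The product runs from position 27 to position 90, so its length is 90 − 27 + 1 = 64 bp.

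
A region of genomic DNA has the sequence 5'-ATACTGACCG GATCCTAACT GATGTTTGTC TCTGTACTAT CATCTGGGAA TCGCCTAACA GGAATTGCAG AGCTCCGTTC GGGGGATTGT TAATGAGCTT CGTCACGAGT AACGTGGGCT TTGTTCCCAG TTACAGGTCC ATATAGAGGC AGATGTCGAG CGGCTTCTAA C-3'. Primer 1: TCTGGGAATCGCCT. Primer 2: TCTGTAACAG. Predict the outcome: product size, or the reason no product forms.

Primer 2 (TCTGTAACAG) does not match the top strand, and its reverse complement CTGTTACAGA does not match either.
With no annealing site for primer 2, no amplification occurs.

No product — primer 2 has no binding site in the template.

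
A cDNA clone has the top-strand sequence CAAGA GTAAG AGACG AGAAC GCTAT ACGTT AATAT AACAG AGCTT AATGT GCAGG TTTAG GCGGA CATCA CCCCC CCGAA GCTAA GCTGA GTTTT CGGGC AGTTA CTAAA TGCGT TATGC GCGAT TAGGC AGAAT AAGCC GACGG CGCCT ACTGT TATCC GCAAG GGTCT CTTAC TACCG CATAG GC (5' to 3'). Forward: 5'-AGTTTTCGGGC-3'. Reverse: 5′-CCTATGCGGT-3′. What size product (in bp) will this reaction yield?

97 bp

Forward primer AGTTTTCGGGC is found on the top strand at positions 90–100.
Reverse complement of the reverse primer: ACCGCATAGG. This occurs on the top strand at positions 177–186.
The product runs from position 90 to position 186, so its length is 186 − 90 + 1 = 97 bp.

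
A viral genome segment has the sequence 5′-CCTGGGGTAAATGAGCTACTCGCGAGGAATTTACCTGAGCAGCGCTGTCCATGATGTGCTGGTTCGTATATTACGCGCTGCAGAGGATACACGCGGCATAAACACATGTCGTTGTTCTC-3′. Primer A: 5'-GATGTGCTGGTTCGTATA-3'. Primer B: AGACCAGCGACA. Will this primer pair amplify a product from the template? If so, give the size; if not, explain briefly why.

No product — primer B has no binding site in the template.

Primer B (AGACCAGCGACA) does not match the top strand, and its reverse complement TGTCGCTGGTCT does not match either.
With no annealing site for primer B, no amplification occurs.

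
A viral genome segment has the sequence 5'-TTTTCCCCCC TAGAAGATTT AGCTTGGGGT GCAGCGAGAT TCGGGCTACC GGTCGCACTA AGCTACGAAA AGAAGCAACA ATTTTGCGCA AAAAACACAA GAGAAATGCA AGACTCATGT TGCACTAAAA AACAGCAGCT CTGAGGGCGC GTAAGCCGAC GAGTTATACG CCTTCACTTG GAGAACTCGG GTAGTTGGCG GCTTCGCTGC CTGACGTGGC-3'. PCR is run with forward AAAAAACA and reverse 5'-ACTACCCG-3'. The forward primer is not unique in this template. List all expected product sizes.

106 bp, 69 bp

The forward primer AAAAAACA matches the top strand at positions 90–97, 127–134.
The reverse primer's reverse complement is CGGGTAGT, matching at positions 188–195.
Each forward site pairs with the reverse site to give a product ending at position 195: sizes 106, 69 bp.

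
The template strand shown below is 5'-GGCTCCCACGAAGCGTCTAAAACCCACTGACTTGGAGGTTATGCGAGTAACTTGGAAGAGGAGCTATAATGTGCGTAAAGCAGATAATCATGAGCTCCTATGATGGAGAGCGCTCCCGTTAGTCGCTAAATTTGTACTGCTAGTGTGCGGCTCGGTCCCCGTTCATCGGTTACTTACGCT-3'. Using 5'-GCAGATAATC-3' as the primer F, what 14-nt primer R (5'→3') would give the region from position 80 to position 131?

The product's 3' end on the top strand is position 131.
The reverse primer anneals to the top strand over positions 118–131, i.e. to GTTAGTCGCTAAAT.
Its sequence written 5'→3' is the reverse complement: ATTTAGCGACTAAC.

5'-ATTTAGCGACTAAC-3'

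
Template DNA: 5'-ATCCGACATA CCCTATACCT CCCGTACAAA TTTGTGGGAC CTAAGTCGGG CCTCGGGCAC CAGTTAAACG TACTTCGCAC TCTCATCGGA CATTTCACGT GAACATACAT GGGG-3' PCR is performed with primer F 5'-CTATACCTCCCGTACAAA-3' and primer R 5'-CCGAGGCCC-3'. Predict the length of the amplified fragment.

Scanning the template, CTATACCTCCCGTACAAA occurs at positions 13–30; this primer anneals to the bottom strand there with its 3' end pointing downstream.
The reverse primer's reverse complement is GGGCCTCGG, which matches the template at positions 48–56.
Amplicon spans positions 13–56: 44 bp.

44 bp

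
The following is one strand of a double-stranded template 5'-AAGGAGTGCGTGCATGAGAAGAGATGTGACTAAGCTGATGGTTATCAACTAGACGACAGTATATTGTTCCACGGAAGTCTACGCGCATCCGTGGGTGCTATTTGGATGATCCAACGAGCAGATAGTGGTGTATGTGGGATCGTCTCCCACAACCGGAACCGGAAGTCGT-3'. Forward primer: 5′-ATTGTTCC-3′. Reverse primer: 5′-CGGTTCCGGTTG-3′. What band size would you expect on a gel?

99 bp

Forward primer ATTGTTCC is found on the top strand at positions 63–70.
Reverse complement of the reverse primer: CAACCGGAACCG. This occurs on the top strand at positions 150–161.
Product length = (reverse-primer end) − (forward-primer start) + 1 = 161 − 63 + 1 = 99 bp.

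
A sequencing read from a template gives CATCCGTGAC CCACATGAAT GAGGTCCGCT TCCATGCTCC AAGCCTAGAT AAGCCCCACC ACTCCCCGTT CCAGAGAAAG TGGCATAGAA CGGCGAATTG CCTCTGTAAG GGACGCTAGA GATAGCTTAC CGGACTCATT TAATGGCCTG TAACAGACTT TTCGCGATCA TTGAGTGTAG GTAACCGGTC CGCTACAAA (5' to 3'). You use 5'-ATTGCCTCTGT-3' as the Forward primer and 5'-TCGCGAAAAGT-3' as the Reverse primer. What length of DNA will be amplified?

71 bp

Forward primer ATTGCCTCTGT is found on the top strand at positions 97–107.
Taking the reverse complement of TCGCGAAAAGT gives ACTTTTCGCGA, found at positions 157–167 on the template; the primer anneals here to the top strand with its 3' end pointing upstream.
Amplicon spans positions 97–167: 71 bp.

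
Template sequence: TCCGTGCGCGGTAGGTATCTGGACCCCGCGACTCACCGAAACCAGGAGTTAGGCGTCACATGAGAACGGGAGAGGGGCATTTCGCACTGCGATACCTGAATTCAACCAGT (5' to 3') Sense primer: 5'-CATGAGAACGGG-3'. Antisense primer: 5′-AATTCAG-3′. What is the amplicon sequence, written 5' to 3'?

Scanning the template, CATGAGAACGGG occurs at positions 59–70; this primer anneals to the bottom strand there with its 3' end pointing downstream.
Taking the reverse complement of AATTCAG gives CTGAATT, found at positions 96–102 on the template; the primer anneals here to the top strand with its 3' end pointing upstream.
The product is the template from position 59 through 102 (44 bp).

5'-CATGAGAACGGGAGAGGGGCATTTCGCACTGCGATACCTGAATT-3'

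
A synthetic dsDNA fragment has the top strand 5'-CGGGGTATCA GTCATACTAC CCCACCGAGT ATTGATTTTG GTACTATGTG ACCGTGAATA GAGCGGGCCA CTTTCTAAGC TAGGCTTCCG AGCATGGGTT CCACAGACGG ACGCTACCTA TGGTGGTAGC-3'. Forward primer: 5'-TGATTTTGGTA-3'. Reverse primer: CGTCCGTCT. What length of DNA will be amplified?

Scanning the template, TGATTTTGGTA occurs at positions 33–43; this primer anneals to the bottom strand there with its 3' end pointing downstream.
The reverse primer's reverse complement is AGACGGACG, which matches the template at positions 105–113.
Amplicon spans positions 33–113: 81 bp.

81 bp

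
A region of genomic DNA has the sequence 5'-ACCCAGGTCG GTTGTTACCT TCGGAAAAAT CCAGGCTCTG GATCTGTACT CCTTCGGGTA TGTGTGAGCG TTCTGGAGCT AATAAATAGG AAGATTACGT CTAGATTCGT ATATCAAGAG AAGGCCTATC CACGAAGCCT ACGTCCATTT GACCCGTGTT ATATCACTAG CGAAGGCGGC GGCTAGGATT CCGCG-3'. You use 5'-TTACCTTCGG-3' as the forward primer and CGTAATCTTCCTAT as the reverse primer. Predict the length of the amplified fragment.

85 bp

The forward primer matches the template at positions 15–24.
The reverse primer's reverse complement is ATAGGAAGATTACG, which matches the template at positions 86–99.
The product runs from position 15 to position 99, so its length is 99 − 15 + 1 = 85 bp.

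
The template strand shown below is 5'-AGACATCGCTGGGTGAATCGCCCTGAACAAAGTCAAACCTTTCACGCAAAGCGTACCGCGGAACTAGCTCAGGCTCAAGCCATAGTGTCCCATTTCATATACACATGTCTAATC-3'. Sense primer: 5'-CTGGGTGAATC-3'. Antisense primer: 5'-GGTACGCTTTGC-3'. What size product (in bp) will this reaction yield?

Scanning the template, CTGGGTGAATC occurs at positions 9–19; this primer anneals to the bottom strand there with its 3' end pointing downstream.
Taking the reverse complement of GGTACGCTTTGC gives GCAAAGCGTACC, found at positions 46–57 on the template; the primer anneals here to the top strand with its 3' end pointing upstream.
Product length = (reverse-primer end) − (forward-primer start) + 1 = 57 − 9 + 1 = 49 bp.

49 bp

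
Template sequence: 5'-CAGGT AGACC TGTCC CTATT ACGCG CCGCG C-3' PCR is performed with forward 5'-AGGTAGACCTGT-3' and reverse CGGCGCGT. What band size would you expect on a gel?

Forward primer AGGTAGACCTGT is found on the top strand at positions 2–13.
Taking the reverse complement of CGGCGCGT gives ACGCGCCG, found at positions 21–28 on the template; the primer anneals here to the top strand with its 3' end pointing upstream.
The product runs from position 2 to position 28, so its length is 28 − 2 + 1 = 27 bp.

27 bp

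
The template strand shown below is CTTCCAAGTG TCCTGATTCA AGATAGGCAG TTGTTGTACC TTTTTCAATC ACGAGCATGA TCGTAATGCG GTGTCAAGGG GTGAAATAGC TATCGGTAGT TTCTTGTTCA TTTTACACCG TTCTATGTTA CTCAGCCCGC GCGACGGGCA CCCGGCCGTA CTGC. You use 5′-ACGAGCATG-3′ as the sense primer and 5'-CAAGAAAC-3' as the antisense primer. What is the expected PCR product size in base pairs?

56 bp

The forward primer matches the template at positions 51–59.
Reverse complement of the reverse primer: GTTTCTTG. This occurs on the top strand at positions 99–106.
The product runs from position 51 to position 106, so its length is 106 − 51 + 1 = 56 bp.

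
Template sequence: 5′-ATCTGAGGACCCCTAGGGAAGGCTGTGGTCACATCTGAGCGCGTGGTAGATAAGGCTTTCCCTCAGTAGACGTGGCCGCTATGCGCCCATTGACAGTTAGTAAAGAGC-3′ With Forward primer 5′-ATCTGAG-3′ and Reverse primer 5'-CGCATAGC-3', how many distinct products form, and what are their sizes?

The forward primer ATCTGAG matches the top strand at positions 1–7, 33–39.
The reverse primer's reverse complement is GCTATGCG, matching at positions 78–85.
Each forward site pairs with the reverse site to give a product ending at position 85: sizes 85, 53 bp.

Two products: 85 bp, 53 bp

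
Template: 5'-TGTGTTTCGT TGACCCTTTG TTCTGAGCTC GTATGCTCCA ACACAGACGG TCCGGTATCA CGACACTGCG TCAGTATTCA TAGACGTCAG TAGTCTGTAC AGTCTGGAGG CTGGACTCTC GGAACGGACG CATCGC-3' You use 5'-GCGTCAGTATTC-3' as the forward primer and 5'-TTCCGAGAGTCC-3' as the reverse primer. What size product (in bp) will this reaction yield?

57 bp

The forward primer matches the template at positions 68–79.
Taking the reverse complement of TTCCGAGAGTCC gives GGACTCTCGGAA, found at positions 113–124 on the template; the primer anneals here to the top strand with its 3' end pointing upstream.
Amplicon spans positions 68–124: 57 bp.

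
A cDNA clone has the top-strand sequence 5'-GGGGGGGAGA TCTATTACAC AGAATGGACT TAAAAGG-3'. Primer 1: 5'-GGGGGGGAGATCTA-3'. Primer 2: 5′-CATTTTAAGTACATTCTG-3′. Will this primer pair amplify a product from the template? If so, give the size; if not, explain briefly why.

No product — primer 2 has no binding site in the template.

Primer 2 (CATTTTAAGTACATTCTG) does not match the top strand, and its reverse complement CAGAATGTACTTAAAATG does not match either.
With no annealing site for primer 2, no amplification occurs.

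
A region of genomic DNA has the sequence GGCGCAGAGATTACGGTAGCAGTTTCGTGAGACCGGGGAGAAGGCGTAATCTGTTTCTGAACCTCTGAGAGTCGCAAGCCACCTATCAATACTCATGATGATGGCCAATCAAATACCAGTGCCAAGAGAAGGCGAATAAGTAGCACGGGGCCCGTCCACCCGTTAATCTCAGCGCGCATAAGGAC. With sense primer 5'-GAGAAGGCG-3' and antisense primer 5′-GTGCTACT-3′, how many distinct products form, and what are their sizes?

The forward primer GAGAAGGCG matches the top strand at positions 38–46, 126–134.
The reverse primer's reverse complement is AGTAGCAC, matching at positions 139–146.
Each forward site pairs with the reverse site to give a product ending at position 146: sizes 109, 21 bp.

Two products: 109 bp, 21 bp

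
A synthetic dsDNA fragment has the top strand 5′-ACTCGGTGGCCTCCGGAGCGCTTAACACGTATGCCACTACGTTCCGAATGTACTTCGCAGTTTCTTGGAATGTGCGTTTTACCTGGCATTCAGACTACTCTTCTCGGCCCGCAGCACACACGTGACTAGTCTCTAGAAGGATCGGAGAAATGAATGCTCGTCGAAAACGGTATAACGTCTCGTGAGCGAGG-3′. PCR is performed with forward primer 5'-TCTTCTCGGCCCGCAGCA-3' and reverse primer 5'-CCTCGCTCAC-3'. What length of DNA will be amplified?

93 bp

The forward primer matches the template at positions 99–116.
The reverse primer's reverse complement is GTGAGCGAGG, which matches the template at positions 182–191.
Amplicon spans positions 99–191: 93 bp.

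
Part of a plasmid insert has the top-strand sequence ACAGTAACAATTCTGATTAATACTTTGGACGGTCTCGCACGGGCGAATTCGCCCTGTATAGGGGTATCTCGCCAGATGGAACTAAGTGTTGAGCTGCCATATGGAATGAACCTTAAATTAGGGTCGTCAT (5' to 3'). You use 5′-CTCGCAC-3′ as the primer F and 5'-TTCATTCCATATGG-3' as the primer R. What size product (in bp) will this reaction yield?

77 bp

Scanning the template, CTCGCAC occurs at positions 34–40; this primer anneals to the bottom strand there with its 3' end pointing downstream.
Taking the reverse complement of TTCATTCCATATGG gives CCATATGGAATGAA, found at positions 97–110 on the template; the primer anneals here to the top strand with its 3' end pointing upstream.
Amplicon spans positions 34–110: 77 bp.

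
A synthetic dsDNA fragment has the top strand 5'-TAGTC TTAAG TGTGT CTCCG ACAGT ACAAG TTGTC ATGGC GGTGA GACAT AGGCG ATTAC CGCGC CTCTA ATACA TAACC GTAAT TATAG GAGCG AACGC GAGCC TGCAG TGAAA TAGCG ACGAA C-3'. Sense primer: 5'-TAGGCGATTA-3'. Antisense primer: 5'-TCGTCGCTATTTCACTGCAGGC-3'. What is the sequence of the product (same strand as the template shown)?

5'-TAGGCGATTACCGCGCCTCTAATACATAACCGTAATTATAGGAGCGAACGCGAGCCTGCAGTGAAATAGCGACGA-3'

Scanning the template, TAGGCGATTA occurs at positions 50–59; this primer anneals to the bottom strand there with its 3' end pointing downstream.
Taking the reverse complement of TCGTCGCTATTTCACTGCAGGC gives GCCTGCAGTGAAATAGCGACGA, found at positions 103–124 on the template; the primer anneals here to the top strand with its 3' end pointing upstream.
The product is the template from position 50 through 124 (75 bp).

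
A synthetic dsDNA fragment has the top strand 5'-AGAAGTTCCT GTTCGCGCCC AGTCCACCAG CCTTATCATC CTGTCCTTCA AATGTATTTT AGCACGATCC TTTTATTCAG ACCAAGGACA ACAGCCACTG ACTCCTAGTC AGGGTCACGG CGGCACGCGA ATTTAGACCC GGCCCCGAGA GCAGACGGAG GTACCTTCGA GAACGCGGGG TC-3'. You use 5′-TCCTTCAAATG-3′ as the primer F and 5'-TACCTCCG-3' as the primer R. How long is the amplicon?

120 bp

Scanning the template, TCCTTCAAATG occurs at positions 44–54; this primer anneals to the bottom strand there with its 3' end pointing downstream.
The reverse primer's reverse complement is CGGAGGTA, which matches the template at positions 156–163.
The product runs from position 44 to position 163, so its length is 163 − 44 + 1 = 120 bp.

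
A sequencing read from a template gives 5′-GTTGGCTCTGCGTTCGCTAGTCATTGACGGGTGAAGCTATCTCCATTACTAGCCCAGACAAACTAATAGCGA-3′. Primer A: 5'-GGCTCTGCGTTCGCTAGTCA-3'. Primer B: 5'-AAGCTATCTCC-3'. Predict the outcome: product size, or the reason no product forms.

No product — both primers anneal to the same strand and extend in the same direction.

Primer A (GGCTCTGCGTTCGCTAGTCA) matches the top strand at positions 4–23 (3' end points downstream).
Primer B (AAGCTATCTCC) also matches the top strand directly, at positions 34–44 — its reverse complement GGAGATAGCTT is not present.
Both primers anneal to the bottom strand with 3' ends pointing the same way, so neither can prime synthesis back toward the other.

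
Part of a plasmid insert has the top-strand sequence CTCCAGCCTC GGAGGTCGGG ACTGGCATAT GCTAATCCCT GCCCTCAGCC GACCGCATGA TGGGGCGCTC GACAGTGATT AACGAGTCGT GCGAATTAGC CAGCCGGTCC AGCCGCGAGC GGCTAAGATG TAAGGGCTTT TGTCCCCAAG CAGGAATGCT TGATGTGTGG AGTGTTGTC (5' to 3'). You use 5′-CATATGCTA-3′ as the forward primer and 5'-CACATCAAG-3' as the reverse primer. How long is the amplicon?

142 bp

Forward primer CATATGCTA is found on the top strand at positions 26–34.
Reverse complement of the reverse primer: CTTGATGTG. This occurs on the top strand at positions 159–167.
Product length = (reverse-primer end) − (forward-primer start) + 1 = 167 − 26 + 1 = 142 bp.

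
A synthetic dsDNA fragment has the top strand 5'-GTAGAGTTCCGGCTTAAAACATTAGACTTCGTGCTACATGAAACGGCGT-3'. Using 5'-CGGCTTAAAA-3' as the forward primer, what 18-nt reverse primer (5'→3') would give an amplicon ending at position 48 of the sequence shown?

5'-CGCCGTTTCATGTAGCAC-3'

The forward primer binds at positions 10–19; the product's 3' end on the top strand is position 48.
The reverse primer anneals to the top strand over positions 31–48, i.e. to GTGCTACATGAAACGGCG.
Its sequence written 5'→3' is the reverse complement: CGCCGTTTCATGTAGCAC.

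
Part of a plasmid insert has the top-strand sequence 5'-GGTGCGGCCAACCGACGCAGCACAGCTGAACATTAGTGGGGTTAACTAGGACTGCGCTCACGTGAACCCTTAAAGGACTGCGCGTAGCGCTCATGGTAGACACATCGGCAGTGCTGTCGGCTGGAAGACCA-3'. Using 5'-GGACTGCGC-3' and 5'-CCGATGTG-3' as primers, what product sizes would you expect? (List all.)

The forward primer GGACTGCGC matches the top strand at positions 49–57, 75–83.
The reverse primer's reverse complement is CACATCGG, matching at positions 101–108.
Each forward site pairs with the reverse site to give a product ending at position 108: sizes 60, 34 bp.

60 bp, 34 bp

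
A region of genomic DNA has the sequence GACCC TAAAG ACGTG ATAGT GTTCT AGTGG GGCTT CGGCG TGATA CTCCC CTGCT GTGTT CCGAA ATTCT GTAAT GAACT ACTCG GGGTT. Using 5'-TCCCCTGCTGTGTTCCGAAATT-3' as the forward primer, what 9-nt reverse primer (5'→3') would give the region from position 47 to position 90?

5'-AACCCCGAG-3'

The product's 3' end on the top strand is position 90.
The reverse primer anneals to the top strand over positions 82–90, i.e. to CTCGGGGTT.
Its sequence written 5'→3' is the reverse complement: AACCCCGAG.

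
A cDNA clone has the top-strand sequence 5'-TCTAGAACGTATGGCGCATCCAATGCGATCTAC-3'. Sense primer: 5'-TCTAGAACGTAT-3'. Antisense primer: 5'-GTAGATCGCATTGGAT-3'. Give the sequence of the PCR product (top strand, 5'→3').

5'-TCTAGAACGTATGGCGCATCCAATGCGATCTAC-3'

Scanning the template, TCTAGAACGTAT occurs at positions 1–12; this primer anneals to the bottom strand there with its 3' end pointing downstream.
Taking the reverse complement of GTAGATCGCATTGGAT gives ATCCAATGCGATCTAC, found at positions 18–33 on the template; the primer anneals here to the top strand with its 3' end pointing upstream.
The product is the template from position 1 through 33 (33 bp).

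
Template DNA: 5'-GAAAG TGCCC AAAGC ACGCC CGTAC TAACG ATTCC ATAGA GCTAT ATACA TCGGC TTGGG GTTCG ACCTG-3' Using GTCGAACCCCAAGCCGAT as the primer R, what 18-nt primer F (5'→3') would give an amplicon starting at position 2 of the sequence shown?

The reverse primer's reverse complement ATCGGCTTGGGGTTCGAC matches the template at positions 50–67; the product starts at position 2.
The forward primer is identical to the top strand over positions 2–19: AAAGTGCCCAAAGCACGC.

5'-AAAGTGCCCAAAGCACGC-3'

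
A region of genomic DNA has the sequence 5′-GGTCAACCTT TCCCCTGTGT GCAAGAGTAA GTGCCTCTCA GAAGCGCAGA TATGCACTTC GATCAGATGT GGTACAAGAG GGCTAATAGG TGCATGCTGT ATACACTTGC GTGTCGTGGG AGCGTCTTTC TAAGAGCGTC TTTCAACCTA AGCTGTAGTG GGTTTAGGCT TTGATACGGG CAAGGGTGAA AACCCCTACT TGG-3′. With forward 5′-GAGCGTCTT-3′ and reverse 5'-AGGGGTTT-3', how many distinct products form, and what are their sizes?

Two products: 78 bp, 64 bp

The forward primer GAGCGTCTT matches the top strand at positions 120–128, 134–142.
The reverse primer's reverse complement is AAACCCCT, matching at positions 190–197.
Each forward site pairs with the reverse site to give a product ending at position 197: sizes 78, 64 bp.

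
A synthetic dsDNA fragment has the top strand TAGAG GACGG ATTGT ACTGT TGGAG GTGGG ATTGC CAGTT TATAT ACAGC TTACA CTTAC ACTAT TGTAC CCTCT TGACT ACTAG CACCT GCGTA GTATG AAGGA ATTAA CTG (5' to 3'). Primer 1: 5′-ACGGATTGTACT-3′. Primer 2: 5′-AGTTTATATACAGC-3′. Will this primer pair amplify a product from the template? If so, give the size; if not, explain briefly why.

No product — both primers anneal to the same strand and extend in the same direction.

Primer 1 (ACGGATTGTACT) matches the top strand at positions 7–18 (3' end points downstream).
Primer 2 (AGTTTATATACAGC) also matches the top strand directly, at positions 37–50 — its reverse complement GCTGTATATAAACT is not present.
Both primers anneal to the bottom strand with 3' ends pointing the same way, so neither can prime synthesis back toward the other.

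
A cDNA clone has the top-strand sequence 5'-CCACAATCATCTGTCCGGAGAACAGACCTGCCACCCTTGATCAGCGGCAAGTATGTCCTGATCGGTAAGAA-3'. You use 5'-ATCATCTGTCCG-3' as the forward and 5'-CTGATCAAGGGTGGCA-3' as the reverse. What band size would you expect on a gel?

Forward primer ATCATCTGTCCG is found on the top strand at positions 6–17.
The reverse primer's reverse complement is TGCCACCCTTGATCAG, which matches the template at positions 29–44.
Amplicon spans positions 6–44: 39 bp.

39 bp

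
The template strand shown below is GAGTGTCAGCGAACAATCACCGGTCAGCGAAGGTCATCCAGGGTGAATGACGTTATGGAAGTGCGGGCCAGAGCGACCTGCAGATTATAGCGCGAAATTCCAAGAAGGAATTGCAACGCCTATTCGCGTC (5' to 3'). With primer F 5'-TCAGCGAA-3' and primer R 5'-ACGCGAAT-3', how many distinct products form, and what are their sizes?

The forward primer TCAGCGAA matches the top strand at positions 6–13, 24–31.
The reverse primer's reverse complement is ATTCGCGT, matching at positions 122–129.
Each forward site pairs with the reverse site to give a product ending at position 129: sizes 124, 106 bp.

Two products: 124 bp, 106 bp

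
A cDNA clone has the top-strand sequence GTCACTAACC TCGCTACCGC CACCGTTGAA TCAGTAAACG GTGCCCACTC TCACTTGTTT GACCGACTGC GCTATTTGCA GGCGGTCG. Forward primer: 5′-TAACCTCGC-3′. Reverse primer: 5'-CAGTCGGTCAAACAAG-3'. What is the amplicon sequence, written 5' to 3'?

5'-TAACCTCGCTACCGCCACCGTTGAATCAGTAAACGGTGCCCACTCTCACTTGTTTGACCGACTG-3'

Forward primer TAACCTCGC is found on the top strand at positions 6–14.
Taking the reverse complement of CAGTCGGTCAAACAAG gives CTTGTTTGACCGACTG, found at positions 54–69 on the template; the primer anneals here to the top strand with its 3' end pointing upstream.
The product is the template from position 6 through 69 (64 bp).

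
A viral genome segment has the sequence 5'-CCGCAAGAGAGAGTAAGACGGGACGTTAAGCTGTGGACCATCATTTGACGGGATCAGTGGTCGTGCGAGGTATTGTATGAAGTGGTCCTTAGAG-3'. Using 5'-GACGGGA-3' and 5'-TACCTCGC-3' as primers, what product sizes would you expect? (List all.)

56 bp, 26 bp

The forward primer GACGGGA matches the top strand at positions 17–23, 47–53.
The reverse primer's reverse complement is GCGAGGTA, matching at positions 65–72.
Each forward site pairs with the reverse site to give a product ending at position 72: sizes 56, 26 bp.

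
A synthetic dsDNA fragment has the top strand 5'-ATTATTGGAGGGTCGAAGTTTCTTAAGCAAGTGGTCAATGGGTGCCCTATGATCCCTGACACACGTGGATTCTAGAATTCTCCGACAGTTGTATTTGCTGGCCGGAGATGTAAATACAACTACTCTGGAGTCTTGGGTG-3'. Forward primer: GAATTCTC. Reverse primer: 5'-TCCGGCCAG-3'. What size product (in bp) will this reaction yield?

32 bp

Scanning the template, GAATTCTC occurs at positions 75–82; this primer anneals to the bottom strand there with its 3' end pointing downstream.
Reverse complement of the reverse primer: CTGGCCGGA. This occurs on the top strand at positions 98–106.
Product length = (reverse-primer end) − (forward-primer start) + 1 = 106 − 75 + 1 = 32 bp.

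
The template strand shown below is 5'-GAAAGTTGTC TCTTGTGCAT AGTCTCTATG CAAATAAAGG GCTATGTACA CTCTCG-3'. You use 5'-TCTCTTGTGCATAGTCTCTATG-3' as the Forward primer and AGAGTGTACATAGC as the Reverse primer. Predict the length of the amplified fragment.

Forward primer TCTCTTGTGCATAGTCTCTATG is found on the top strand at positions 9–30.
Taking the reverse complement of AGAGTGTACATAGC gives GCTATGTACACTCT, found at positions 41–54 on the template; the primer anneals here to the top strand with its 3' end pointing upstream.
Product length = (reverse-primer end) − (forward-primer start) + 1 = 54 − 9 + 1 = 46 bp.

46 bp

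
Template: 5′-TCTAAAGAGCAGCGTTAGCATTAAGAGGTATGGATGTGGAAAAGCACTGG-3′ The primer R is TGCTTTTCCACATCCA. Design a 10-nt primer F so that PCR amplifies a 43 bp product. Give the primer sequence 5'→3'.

5'-AAAGAGCAGC-3'

The reverse primer's reverse complement TGGATGTGGAAAAGCA matches the template at positions 31–46, so the product ends at position 46.
A 43 bp product then starts at position 46 − 43 + 1 = 4.
The forward primer is identical to the top strand there: AAAGAGCAGC.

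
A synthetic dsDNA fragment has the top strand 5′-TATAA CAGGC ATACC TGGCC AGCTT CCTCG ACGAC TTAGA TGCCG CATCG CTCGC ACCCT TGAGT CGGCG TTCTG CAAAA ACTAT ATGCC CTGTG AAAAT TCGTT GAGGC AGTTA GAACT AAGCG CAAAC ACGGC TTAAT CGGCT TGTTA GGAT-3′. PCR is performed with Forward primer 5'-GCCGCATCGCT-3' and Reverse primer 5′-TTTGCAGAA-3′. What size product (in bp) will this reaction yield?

38 bp

The forward primer matches the template at positions 42–52.
The reverse primer's reverse complement is TTCTGCAAA, which matches the template at positions 71–79.
Product length = (reverse-primer end) − (forward-primer start) + 1 = 79 − 42 + 1 = 38 bp.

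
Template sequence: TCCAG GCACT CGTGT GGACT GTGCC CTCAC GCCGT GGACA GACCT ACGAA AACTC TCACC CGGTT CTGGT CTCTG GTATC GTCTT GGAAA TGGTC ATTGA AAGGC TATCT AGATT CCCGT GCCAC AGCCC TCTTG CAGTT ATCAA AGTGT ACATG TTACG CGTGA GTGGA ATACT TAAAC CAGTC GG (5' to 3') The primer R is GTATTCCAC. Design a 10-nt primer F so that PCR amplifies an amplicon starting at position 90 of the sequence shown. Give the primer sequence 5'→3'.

The reverse primer's reverse complement GTGGAATAC matches the template at positions 166–174; the product starts at position 90.
The forward primer is identical to the top strand over positions 90–99: ATGGTCATTG.

5'-ATGGTCATTG-3'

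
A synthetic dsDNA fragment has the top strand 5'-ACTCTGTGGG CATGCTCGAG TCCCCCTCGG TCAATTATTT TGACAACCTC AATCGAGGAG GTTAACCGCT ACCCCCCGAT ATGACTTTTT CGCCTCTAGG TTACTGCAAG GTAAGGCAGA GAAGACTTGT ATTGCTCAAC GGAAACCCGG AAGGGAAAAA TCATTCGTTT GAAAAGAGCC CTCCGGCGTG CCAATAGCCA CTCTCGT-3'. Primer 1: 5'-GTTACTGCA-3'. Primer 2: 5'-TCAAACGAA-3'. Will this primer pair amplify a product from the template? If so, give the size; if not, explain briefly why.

Yes — a 73 bp product.

Primer 1 (GTTACTGCA) matches the top strand at positions 100–108; it acts as a forward primer.
Primer 2's reverse complement is TTCGTTTGA, matching the top strand at positions 164–172; it acts as a reverse primer.
The 3' ends face each other across positions 100–172, giving a 73 bp product.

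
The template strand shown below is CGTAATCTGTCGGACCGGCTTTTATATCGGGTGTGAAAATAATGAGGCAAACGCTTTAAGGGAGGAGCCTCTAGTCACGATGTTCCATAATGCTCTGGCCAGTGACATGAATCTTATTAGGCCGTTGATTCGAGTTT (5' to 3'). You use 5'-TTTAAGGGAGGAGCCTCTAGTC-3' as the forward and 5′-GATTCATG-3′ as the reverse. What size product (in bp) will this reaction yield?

Forward primer TTTAAGGGAGGAGCCTCTAGTC is found on the top strand at positions 55–76.
The reverse primer's reverse complement is CATGAATC, which matches the template at positions 106–113.
The product runs from position 55 to position 113, so its length is 113 − 55 + 1 = 59 bp.

59 bp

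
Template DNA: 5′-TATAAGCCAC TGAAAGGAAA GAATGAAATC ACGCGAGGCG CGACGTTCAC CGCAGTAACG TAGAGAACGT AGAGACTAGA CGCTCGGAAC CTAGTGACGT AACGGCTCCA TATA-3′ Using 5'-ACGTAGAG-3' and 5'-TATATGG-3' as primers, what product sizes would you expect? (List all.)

The forward primer ACGTAGAG matches the top strand at positions 58–65, 67–74.
The reverse primer's reverse complement is CCATATA, matching at positions 108–114.
Each forward site pairs with the reverse site to give a product ending at position 114: sizes 57, 48 bp.

57 bp, 48 bp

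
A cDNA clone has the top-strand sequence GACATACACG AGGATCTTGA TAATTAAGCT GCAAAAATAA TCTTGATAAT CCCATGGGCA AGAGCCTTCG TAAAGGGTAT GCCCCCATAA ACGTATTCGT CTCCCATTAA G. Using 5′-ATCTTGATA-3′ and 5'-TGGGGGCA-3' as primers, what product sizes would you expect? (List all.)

74 bp, 48 bp

The forward primer ATCTTGATA matches the top strand at positions 14–22, 40–48.
The reverse primer's reverse complement is TGCCCCCA, matching at positions 80–87.
Each forward site pairs with the reverse site to give a product ending at position 87: sizes 74, 48 bp.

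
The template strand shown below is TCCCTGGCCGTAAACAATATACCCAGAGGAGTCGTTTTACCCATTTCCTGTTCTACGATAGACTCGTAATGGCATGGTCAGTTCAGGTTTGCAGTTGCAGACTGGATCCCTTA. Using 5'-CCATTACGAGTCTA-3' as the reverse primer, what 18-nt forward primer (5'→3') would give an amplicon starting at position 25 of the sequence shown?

5'-AGAGGAGTCGTTTTACCC-3'

The reverse primer's reverse complement TAGACTCGTAATGG matches the template at positions 59–72; the product starts at position 25.
The forward primer is identical to the top strand over positions 25–42: AGAGGAGTCGTTTTACCC.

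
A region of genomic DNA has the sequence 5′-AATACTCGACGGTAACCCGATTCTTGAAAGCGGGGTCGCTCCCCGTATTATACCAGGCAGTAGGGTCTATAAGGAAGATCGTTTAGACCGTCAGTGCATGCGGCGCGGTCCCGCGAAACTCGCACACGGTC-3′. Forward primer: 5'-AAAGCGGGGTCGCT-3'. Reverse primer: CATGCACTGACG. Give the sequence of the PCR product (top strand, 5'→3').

5'-AAAGCGGGGTCGCTCCCCGTATTATACCAGGCAGTAGGGTCTATAAGGAAGATCGTTTAGACCGTCAGTGCATG-3'

Scanning the template, AAAGCGGGGTCGCT occurs at positions 27–40; this primer anneals to the bottom strand there with its 3' end pointing downstream.
Reverse complement of the reverse primer: CGTCAGTGCATG. This occurs on the top strand at positions 89–100.
The product is the template from position 27 through 100 (74 bp).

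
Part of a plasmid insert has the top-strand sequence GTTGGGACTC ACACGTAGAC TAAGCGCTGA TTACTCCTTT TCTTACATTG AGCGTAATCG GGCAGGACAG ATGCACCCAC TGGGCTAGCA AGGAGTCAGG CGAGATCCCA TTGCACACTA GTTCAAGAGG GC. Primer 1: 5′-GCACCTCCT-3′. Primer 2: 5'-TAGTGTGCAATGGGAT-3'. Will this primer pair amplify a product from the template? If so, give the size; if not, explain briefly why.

No product — primer 1 has no binding site in the template.

Primer 1 (GCACCTCCT) does not match the top strand, and its reverse complement AGGAGGTGC does not match either.
With no annealing site for primer 1, no amplification occurs.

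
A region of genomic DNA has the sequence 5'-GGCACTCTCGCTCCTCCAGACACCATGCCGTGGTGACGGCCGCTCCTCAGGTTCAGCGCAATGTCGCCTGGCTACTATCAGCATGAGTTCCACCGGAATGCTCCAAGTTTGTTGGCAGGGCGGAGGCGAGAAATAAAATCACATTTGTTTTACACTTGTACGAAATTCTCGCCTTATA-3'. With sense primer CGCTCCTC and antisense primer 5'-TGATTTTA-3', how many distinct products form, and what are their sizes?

Two products: 133 bp, 101 bp

The forward primer CGCTCCTC matches the top strand at positions 9–16, 41–48.
The reverse primer's reverse complement is TAAAATCA, matching at positions 134–141.
Each forward site pairs with the reverse site to give a product ending at position 141: sizes 133, 101 bp.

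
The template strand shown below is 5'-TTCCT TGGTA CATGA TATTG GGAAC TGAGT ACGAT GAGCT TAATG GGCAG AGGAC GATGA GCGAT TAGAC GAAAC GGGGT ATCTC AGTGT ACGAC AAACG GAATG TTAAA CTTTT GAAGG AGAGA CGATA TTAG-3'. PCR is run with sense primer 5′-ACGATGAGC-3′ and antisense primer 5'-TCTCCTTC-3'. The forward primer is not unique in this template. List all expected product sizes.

The forward primer ACGATGAGC matches the top strand at positions 31–39, 54–62.
The reverse primer's reverse complement is GAAGGAGA, matching at positions 116–123.
Each forward site pairs with the reverse site to give a product ending at position 123: sizes 93, 70 bp.

93 bp, 70 bp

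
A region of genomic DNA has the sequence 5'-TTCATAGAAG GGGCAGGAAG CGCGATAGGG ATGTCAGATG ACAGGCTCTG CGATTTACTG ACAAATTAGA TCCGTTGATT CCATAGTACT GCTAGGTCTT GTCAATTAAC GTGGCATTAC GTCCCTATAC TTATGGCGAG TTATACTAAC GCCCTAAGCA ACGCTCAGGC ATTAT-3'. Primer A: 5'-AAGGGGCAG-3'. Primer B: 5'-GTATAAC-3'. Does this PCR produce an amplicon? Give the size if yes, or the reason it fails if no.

Primer A (AAGGGGCAG) matches the top strand at positions 8–16; it acts as a forward primer.
Primer B's reverse complement is GTTATAC, matching the top strand at positions 140–146; it acts as a reverse primer.
The 3' ends face each other across positions 8–146, giving a 139 bp product.

Yes — a 139 bp product.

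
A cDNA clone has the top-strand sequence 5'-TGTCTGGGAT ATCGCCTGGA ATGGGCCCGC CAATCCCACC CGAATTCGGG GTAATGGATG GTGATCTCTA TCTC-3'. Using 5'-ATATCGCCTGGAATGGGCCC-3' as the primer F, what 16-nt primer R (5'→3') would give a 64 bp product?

The forward primer binds at positions 9–28, so a 64 bp product ends at position 9 + 64 − 1 = 72.
The reverse primer anneals to the top strand over positions 57–72, i.e. to GATGGTGATCTCTATC.
Its sequence written 5'→3' is the reverse complement: GATAGAGATCACCATC.

5'-GATAGAGATCACCATC-3'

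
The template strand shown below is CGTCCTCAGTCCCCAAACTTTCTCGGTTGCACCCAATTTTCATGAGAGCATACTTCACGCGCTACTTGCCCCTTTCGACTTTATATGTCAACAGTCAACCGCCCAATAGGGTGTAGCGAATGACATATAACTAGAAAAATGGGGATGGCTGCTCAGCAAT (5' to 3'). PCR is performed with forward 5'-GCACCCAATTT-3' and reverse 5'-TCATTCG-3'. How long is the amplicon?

Scanning the template, GCACCCAATTT occurs at positions 29–39; this primer anneals to the bottom strand there with its 3' end pointing downstream.
Taking the reverse complement of TCATTCG gives CGAATGA, found at positions 117–123 on the template; the primer anneals here to the top strand with its 3' end pointing upstream.
Product length = (reverse-primer end) − (forward-primer start) + 1 = 123 − 29 + 1 = 95 bp.

95 bp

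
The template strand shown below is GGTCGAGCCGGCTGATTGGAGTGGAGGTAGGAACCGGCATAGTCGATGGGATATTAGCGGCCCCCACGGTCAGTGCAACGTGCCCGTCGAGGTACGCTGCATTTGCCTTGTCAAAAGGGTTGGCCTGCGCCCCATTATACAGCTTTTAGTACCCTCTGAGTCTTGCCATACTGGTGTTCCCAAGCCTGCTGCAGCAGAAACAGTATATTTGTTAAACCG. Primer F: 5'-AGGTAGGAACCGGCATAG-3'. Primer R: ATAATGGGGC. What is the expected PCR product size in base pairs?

114 bp

Forward primer AGGTAGGAACCGGCATAG is found on the top strand at positions 25–42.
Reverse complement of the reverse primer: GCCCCATTAT. This occurs on the top strand at positions 129–138.
Amplicon spans positions 25–138: 114 bp.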